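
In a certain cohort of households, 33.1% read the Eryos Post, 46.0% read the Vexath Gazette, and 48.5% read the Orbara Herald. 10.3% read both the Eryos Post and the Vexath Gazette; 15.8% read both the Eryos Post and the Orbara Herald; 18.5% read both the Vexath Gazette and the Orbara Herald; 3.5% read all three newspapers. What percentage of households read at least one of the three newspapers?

86.5%

P(union) = 33.1 + 46.0 + 48.5 − 10.3 − 15.8 − 18.5 + 3.5 = 86.5%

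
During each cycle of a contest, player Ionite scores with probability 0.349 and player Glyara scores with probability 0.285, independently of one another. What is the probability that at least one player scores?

0.534535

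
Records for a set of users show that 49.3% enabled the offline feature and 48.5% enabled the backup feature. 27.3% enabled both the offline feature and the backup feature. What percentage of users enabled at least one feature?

70.5%

Apply inclusion-exclusion:
P(union) = 49.3 + 48.5 − 27.3 = 70.5%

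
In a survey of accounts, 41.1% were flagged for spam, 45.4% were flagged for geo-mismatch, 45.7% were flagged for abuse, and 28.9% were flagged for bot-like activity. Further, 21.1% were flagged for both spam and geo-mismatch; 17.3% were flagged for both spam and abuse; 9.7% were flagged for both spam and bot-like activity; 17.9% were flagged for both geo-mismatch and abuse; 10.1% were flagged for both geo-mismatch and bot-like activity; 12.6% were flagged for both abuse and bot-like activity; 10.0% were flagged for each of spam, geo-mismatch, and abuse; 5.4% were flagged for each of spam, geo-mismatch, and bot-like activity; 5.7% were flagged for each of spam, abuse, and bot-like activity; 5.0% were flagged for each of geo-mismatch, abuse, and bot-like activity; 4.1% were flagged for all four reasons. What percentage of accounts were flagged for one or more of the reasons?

Using inclusion–exclusion:
P(union) = 41.1 + 45.4 + 45.7 + 28.9 − 21.1 − 17.3 − 9.7 − 17.9 − 10.1 − 12.6 + 10.0 + 5.4 + 5.7 + 5.0 − 4.1 = 94.4%

94.4%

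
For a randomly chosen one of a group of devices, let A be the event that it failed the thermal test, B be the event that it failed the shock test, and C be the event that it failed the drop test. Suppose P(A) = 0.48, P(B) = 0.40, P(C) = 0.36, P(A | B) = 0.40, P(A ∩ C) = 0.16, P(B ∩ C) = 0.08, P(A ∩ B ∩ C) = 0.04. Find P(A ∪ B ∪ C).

P(A ∩ B) = P(B)·P(A|B) = 0.40 × 0.40 = 0.16
Using inclusion–exclusion:
P(A ∪ B ∪ C) = 0.48 + 0.40 + 0.36 − 0.16 − 0.16 − 0.08 + 0.04 = 0.88

0.88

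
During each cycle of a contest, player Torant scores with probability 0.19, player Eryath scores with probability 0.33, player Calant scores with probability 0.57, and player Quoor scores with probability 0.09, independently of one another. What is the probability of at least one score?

0.78764149

Independence gives P(none) = ∏(1 − pᵢ).
P(none) = (1 − 0.19) × (1 − 0.33) × (1 − 0.57) × (1 − 0.09) = 0.81 × 0.67 × 0.43 × 0.91 = 0.21235851
P(at least one) = 1 − 0.21235851 = 0.78764149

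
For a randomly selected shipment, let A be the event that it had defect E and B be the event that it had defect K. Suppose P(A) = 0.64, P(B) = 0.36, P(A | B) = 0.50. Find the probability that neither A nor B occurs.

0.18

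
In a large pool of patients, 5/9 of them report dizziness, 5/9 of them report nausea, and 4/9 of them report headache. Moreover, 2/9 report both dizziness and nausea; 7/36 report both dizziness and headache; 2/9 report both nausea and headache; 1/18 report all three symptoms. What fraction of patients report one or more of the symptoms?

35/36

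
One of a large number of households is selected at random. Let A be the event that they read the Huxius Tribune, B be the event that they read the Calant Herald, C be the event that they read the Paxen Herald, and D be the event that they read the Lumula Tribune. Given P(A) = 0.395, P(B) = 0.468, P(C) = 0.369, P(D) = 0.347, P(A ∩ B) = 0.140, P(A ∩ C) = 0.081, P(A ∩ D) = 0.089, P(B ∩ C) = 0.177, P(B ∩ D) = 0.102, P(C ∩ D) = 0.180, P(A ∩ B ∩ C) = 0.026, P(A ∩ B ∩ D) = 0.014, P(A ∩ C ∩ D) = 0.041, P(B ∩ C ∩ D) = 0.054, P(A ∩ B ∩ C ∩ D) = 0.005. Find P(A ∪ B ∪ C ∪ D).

P(A ∪ B ∪ C ∪ D) = 0.395 + 0.468 + 0.369 + 0.347 − 0.140 − 0.081 − 0.089 − 0.177 − 0.102 − 0.180 + 0.026 + 0.014 + 0.041 + 0.054 − 0.005 = 0.940

0.940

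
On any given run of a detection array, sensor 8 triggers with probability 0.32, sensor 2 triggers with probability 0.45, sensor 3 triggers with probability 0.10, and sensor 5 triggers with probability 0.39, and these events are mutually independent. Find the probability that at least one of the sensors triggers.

0.794674

Independence gives P(none) = ∏(1 − pᵢ).
P(none) = (1 − 0.32) × (1 − 0.45) × (1 − 0.10) × (1 − 0.39) = 0.68 × 0.55 × 0.90 × 0.61 = 0.205326
P(at least one) = 1 − 0.205326 = 0.794674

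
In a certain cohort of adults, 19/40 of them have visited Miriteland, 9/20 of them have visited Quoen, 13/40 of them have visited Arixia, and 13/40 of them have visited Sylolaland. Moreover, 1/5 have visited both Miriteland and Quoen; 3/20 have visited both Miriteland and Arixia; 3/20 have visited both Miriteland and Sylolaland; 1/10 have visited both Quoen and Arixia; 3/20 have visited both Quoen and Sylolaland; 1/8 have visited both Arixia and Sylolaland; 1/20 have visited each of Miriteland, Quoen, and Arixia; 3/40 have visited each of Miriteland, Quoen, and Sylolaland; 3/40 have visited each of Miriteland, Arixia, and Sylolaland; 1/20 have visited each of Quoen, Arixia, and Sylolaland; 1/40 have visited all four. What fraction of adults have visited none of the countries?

3/40

Using inclusion–exclusion:
P(at least one) = 19/40 + 9/20 + 13/40 + 13/40 − 1/5 − 3/20 − 3/20 − 1/10 − 3/20 − 1/8 + 1/20 + 3/40 + 3/40 + 1/20 − 1/40 = 37/40
P(none) = 1 − 37/40 = 3/40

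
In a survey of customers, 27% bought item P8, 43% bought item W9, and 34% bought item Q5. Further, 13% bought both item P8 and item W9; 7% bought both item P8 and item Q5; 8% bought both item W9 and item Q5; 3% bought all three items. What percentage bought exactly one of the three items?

P(exactly one) = 27 + 43 + 34 − 2·13 − 2·7 − 2·8 + 3·3 = 57%

57%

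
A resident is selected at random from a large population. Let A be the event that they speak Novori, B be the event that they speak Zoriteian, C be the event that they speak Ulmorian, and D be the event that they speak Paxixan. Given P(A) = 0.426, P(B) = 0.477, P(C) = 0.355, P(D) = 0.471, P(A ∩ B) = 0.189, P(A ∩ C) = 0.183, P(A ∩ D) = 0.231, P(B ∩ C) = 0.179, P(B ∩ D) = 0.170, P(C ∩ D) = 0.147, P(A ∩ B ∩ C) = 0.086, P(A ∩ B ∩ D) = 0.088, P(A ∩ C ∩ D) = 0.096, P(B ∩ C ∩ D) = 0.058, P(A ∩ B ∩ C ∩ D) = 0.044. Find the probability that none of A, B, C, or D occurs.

P(A ∪ B ∪ C ∪ D) = 0.426 + 0.477 + 0.355 + 0.471 − 0.189 − 0.183 − 0.231 − 0.179 − 0.170 − 0.147 + 0.086 + 0.088 + 0.096 + 0.058 − 0.044 = 0.914
P(none) = 1 − 0.914 = 0.086

0.086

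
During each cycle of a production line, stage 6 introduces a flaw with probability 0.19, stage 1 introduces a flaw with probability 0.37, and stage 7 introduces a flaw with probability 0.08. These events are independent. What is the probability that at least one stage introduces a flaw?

P(none) = (1 − 0.19) × (1 − 0.37) × (1 − 0.08) = 0.81 × 0.63 × 0.92 = 0.469476
P(at least one) = 1 − 0.469476 = 0.530524

0.530524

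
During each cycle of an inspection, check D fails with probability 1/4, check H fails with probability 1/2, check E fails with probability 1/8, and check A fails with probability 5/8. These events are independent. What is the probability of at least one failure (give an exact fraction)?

P(none) = (1 − 1/4) × (1 − 1/2) × (1 − 1/8) × (1 − 5/8) = 3/4 × 1/2 × 7/8 × 3/8 = 63/512
P(at least one) = 1 − 63/512 = 449/512

449/512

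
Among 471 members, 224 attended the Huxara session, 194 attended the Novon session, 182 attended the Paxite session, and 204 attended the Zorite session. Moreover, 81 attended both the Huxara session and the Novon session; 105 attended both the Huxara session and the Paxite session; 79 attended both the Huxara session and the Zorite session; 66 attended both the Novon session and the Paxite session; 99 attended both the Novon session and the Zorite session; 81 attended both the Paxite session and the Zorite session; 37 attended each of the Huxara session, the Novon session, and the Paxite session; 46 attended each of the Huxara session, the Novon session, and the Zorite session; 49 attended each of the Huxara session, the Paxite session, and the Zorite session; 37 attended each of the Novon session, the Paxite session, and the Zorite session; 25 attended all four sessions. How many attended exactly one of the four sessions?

189

|exactly one| = 224 + 194 + 182 + 204 − 2·81 − 2·105 − 2·79 − 2·66 − 2·99 − 2·81 + 3·37 + 3·46 + 3·49 + 3·37 − 4·25 = 189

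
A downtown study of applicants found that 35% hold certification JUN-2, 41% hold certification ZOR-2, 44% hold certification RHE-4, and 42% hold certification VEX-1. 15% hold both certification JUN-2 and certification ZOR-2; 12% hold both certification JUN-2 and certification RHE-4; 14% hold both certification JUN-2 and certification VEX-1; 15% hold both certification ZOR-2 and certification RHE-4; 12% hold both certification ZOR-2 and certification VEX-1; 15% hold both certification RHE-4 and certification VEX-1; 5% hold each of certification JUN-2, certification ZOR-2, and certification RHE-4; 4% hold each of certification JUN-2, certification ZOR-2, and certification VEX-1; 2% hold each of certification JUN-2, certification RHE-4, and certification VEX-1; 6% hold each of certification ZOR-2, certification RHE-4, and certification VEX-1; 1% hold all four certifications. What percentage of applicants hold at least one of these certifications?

95%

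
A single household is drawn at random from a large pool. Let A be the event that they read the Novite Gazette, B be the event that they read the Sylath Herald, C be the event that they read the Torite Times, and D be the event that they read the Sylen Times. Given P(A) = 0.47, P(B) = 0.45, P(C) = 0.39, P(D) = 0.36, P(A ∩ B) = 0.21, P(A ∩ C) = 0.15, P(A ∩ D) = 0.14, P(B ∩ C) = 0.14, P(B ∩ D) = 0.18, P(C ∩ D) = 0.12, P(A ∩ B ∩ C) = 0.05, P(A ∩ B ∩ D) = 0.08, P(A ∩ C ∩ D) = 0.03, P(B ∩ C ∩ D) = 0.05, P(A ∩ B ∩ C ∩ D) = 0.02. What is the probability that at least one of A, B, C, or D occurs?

By inclusion–exclusion:
P(A ∪ B ∪ C ∪ D) = 0.47 + 0.45 + 0.39 + 0.36 − 0.21 − 0.15 − 0.14 − 0.14 − 0.18 − 0.12 + 0.05 + 0.08 + 0.03 + 0.05 − 0.02 = 0.92

0.92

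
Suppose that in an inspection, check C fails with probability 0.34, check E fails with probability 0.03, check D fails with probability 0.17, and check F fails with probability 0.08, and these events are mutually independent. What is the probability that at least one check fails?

Since the events are independent, P(none) is the product of the individual non-occurrence probabilities.
P(none) = (1 − 0.34) × (1 − 0.03) × (1 − 0.17) × (1 − 0.08) = 0.66 × 0.97 × 0.83 × 0.92 = 0.48885672
P(at least one) = 1 − 0.48885672 = 0.51114328

0.51114328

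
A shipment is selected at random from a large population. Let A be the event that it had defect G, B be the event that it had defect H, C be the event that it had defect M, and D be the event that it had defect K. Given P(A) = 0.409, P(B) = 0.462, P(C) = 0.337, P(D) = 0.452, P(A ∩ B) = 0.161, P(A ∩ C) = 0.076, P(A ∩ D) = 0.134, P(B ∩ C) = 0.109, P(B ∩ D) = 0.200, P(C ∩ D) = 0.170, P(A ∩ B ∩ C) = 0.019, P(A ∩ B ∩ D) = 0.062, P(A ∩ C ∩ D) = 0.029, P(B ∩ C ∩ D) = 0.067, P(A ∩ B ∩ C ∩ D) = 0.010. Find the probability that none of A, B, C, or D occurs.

Apply inclusion-exclusion:
P(A ∪ B ∪ C ∪ D) = 0.409 + 0.462 + 0.337 + 0.452 − 0.161 − 0.076 − 0.134 − 0.109 − 0.200 − 0.170 + 0.019 + 0.062 + 0.029 + 0.067 − 0.010 = 0.977
P(none) = 1 − 0.977 = 0.023

0.023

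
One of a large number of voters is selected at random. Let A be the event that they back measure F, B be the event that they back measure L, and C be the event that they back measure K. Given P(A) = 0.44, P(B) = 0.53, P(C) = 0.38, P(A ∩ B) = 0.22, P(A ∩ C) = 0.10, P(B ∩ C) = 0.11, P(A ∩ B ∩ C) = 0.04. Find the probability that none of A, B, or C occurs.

Using inclusion–exclusion:
P(A ∪ B ∪ C) = 0.44 + 0.53 + 0.38 − 0.22 − 0.10 − 0.11 + 0.04 = 0.96
P(none) = 1 − 0.96 = 0.04

0.04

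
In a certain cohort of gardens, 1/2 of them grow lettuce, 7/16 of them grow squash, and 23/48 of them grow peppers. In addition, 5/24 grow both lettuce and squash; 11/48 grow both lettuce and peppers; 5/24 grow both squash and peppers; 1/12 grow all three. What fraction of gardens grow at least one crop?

By inclusion–exclusion:
P(≥1) = 1/2 + 7/16 + 23/48 − 5/24 − 11/48 − 5/24 + 1/12 = 41/48

41/48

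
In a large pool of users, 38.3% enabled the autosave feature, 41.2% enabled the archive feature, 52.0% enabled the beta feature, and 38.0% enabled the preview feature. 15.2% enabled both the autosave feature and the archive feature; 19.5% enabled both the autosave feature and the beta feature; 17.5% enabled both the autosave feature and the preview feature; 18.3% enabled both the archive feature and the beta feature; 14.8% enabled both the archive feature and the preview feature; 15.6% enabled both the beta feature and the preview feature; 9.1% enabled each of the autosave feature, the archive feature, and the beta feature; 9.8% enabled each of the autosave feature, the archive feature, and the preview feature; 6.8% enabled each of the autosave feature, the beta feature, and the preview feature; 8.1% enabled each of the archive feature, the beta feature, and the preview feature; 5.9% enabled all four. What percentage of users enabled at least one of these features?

96.5%

P(union) = 38.3 + 41.2 + 52.0 + 38.0 − 15.2 − 19.5 − 17.5 − 18.3 − 14.8 − 15.6 + 9.1 + 9.8 + 6.8 + 8.1 − 5.9 = 96.5%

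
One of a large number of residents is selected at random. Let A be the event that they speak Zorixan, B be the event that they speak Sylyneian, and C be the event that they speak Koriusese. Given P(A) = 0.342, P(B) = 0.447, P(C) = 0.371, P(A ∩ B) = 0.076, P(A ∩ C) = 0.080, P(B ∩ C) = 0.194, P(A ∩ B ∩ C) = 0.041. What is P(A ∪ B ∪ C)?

0.851

By inclusion-exclusion,
P(A ∪ B ∪ C) = 0.342 + 0.447 + 0.371 − 0.076 − 0.080 − 0.194 + 0.041 = 0.851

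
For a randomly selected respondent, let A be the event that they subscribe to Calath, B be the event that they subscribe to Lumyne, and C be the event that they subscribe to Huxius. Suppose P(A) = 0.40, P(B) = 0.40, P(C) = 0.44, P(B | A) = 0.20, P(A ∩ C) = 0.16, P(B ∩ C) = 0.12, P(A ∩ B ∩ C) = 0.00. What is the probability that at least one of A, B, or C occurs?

P(A ∩ B) = P(A)·P(B|A) = 0.40 × 0.20 = 0.08
P(A ∪ B ∪ C) = 0.40 + 0.40 + 0.44 − 0.08 − 0.16 − 0.12 + 0.00 = 0.88

0.88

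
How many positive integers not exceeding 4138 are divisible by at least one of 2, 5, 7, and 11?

2069 + 827 + 591 + 376 − 413 − 295 − 188 − 118 − 75 − 53 + 59 + 37 + 26 + 10 − 5 = 2848

2848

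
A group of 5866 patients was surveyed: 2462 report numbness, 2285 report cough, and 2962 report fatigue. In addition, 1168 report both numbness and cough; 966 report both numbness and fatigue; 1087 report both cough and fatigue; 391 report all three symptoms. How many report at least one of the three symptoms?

4879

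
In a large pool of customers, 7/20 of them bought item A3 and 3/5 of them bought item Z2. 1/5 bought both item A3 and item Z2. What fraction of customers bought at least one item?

P(union) = 7/20 + 3/5 − 1/5 = 3/4

3/4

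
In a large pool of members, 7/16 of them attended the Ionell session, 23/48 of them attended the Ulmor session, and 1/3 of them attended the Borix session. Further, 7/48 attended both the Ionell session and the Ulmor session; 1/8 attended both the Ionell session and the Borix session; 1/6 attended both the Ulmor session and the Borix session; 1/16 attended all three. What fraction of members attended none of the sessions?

Using inclusion–exclusion:
P(at least one) = 7/16 + 23/48 + 1/3 − 7/48 − 1/8 − 1/6 + 1/16 = 7/8
P(none) = 1 − 7/8 = 1/8

1/8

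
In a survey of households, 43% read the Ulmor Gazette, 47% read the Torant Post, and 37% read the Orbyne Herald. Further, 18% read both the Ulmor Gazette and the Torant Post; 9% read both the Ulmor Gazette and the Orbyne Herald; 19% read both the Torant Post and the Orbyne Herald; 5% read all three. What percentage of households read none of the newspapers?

P(union) = 43 + 47 + 37 − 18 − 9 − 19 + 5 = 86%
P(none) = 100% − 86% = 14%

14%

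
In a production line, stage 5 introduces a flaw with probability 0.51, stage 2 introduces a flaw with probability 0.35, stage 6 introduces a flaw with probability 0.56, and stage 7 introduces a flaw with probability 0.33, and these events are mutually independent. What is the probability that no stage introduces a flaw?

P(none) = (1 − 0.51) × (1 − 0.35) × (1 − 0.56) × (1 − 0.33) = 0.49 × 0.65 × 0.44 × 0.67 = 0.0938938

0.0938938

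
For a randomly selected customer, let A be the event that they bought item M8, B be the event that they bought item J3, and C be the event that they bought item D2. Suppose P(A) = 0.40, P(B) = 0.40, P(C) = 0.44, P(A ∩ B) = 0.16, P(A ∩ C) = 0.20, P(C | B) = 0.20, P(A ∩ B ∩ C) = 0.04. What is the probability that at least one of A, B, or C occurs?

0.84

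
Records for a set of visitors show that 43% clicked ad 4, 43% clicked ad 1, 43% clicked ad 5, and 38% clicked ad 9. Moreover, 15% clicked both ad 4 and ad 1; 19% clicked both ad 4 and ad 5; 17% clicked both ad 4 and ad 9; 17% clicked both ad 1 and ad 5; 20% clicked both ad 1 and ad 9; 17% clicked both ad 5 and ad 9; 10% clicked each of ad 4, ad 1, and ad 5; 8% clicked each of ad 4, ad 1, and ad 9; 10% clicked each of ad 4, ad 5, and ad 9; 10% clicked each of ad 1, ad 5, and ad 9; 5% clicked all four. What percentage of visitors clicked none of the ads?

5%

Inclusion–exclusion gives
P(≥1) = 43 + 43 + 43 + 38 − 15 − 19 − 17 − 17 − 20 − 17 + 10 + 8 + 10 + 10 − 5 = 95%
P(none) = 100% − 95% = 5%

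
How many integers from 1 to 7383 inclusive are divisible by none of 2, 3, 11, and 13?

Using inclusion–exclusion:
⌊7383/2⌋ + ⌊7383/3⌋ + ⌊7383/11⌋ + ⌊7383/13⌋ − ⌊7383/6⌋ − ⌊7383/22⌋ − ⌊7383/26⌋ − ⌊7383/33⌋ − ⌊7383/39⌋ − ⌊7383/143⌋ + ⌊7383/66⌋ + ⌊7383/78⌋ + ⌊7383/286⌋ + ⌊7383/429⌋ − ⌊7383/858⌋ = 3691 + 2461 + 671 + 567 − 1230 − 335 − 283 − 223 − 189 − 51 + 111 + 94 + 25 + 17 − 8 = 5318
7383 − 5318 = 2065

2065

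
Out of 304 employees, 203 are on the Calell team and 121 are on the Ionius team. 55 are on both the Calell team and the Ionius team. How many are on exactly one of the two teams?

By inclusion–exclusion (exactly-one form):
N(exactly one) = 203 + 121 − 2·55 = 214

214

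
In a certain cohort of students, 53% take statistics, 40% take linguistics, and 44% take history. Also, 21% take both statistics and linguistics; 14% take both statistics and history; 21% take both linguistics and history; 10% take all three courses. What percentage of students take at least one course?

Inclusion–exclusion gives
P(≥1) = 53 + 40 + 44 − 21 − 14 − 21 + 10 = 91%

91%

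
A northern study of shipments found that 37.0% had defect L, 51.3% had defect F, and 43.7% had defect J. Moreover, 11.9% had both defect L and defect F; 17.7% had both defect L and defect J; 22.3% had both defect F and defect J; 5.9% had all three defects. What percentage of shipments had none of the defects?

By inclusion–exclusion:
P(at least one) = 37.0 + 51.3 + 43.7 − 11.9 − 17.7 − 22.3 + 5.9 = 86.0%
P(none) = 100% − 86.0% = 14.0%

14.0%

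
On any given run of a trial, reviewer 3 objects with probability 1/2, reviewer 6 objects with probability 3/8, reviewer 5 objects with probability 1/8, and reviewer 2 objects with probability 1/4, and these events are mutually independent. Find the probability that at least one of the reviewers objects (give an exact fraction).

Independence gives P(none) = ∏(1 − pᵢ).
P(none) = (1 − 1/2) × (1 − 3/8) × (1 − 1/8) × (1 − 1/4) = 1/2 × 5/8 × 7/8 × 3/4 = 105/512
P(at least one) = 1 − 105/512 = 407/512

407/512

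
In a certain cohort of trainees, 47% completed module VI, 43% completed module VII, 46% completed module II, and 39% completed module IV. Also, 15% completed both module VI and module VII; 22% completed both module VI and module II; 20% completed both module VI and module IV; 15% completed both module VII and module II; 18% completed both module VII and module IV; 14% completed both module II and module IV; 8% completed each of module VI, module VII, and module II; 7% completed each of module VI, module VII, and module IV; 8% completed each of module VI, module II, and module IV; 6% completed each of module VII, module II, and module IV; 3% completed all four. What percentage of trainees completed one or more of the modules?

P(≥1) = 47 + 43 + 46 + 39 − 15 − 22 − 20 − 15 − 18 − 14 + 8 + 7 + 8 + 6 − 3 = 97%

97%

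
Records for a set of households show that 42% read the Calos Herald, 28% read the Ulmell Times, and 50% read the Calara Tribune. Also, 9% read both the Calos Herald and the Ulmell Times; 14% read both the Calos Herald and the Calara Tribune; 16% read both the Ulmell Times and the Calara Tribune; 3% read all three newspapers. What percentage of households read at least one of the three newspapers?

By inclusion-exclusion,
P(at least one) = 42 + 28 + 50 − 9 − 14 − 16 + 3 = 84%

84%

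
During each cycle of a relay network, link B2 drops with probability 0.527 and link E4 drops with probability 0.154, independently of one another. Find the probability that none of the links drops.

P(none) = (1 − 0.527) × (1 − 0.154) = 0.473 × 0.846 = 0.400158

0.400158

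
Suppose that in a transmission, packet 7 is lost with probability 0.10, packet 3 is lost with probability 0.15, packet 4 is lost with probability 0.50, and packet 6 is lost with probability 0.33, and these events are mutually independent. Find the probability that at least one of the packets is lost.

0.743725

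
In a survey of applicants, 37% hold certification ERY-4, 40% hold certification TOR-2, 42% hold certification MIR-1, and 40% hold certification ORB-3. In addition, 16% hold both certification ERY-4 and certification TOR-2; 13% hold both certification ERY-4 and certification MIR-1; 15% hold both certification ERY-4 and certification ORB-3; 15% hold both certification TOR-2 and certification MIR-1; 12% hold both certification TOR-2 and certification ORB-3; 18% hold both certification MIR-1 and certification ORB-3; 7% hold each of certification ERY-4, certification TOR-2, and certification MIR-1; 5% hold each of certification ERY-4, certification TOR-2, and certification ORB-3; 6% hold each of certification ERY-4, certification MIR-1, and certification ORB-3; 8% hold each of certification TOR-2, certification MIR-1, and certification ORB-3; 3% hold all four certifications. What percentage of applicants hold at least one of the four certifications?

By inclusion-exclusion,
P(at least one) = 37 + 40 + 42 + 40 − 16 − 13 − 15 − 15 − 12 − 18 + 7 + 5 + 6 + 8 − 3 = 93%

93%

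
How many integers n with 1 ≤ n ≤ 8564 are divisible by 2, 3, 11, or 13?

By inclusion–exclusion:
⌊8564/2⌋ + ⌊8564/3⌋ + ⌊8564/11⌋ + ⌊8564/13⌋ − ⌊8564/6⌋ − ⌊8564/22⌋ − ⌊8564/26⌋ − ⌊8564/33⌋ − ⌊8564/39⌋ − ⌊8564/143⌋ + ⌊8564/66⌋ + ⌊8564/78⌋ + ⌊8564/286⌋ + ⌊8564/429⌋ − ⌊8564/858⌋ = 4282 + 2854 + 778 + 658 − 1427 − 389 − 329 − 259 − 219 − 59 + 129 + 109 + 29 + 19 − 9 = 6167

6167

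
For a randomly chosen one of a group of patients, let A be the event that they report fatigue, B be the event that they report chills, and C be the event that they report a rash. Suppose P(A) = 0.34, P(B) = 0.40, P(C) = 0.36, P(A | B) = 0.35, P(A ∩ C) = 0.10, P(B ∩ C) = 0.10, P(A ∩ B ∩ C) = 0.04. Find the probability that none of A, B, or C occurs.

P(A ∩ B) = P(B)·P(A|B) = 0.40 × 0.35 = 0.14
Inclusion–exclusion gives
P(A ∪ B ∪ C) = 0.34 + 0.40 + 0.36 − 0.14 − 0.10 − 0.10 + 0.04 = 0.80
P(none) = 1 − 0.80 = 0.20

0.20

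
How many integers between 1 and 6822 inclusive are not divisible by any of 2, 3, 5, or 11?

By inclusion-exclusion,
3411 + 2274 + 1364 + 620 − 1137 − 682 − 310 − 454 − 206 − 124 + 227 + 103 + 62 + 41 − 20 = 5169
6822 − 5169 = 1653

1653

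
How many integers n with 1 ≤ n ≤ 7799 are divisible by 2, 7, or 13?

Inclusion–exclusion gives
3899 + 1114 + 599 − 557 − 299 − 85 + 42 = 4713

4713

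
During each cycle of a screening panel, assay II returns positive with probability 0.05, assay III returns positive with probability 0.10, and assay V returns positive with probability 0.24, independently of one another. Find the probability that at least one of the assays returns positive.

0.3502

P(none) = (1 − 0.05) × (1 − 0.10) × (1 − 0.24) = 0.95 × 0.90 × 0.76 = 0.6498
P(at least one) = 1 − 0.6498 = 0.3502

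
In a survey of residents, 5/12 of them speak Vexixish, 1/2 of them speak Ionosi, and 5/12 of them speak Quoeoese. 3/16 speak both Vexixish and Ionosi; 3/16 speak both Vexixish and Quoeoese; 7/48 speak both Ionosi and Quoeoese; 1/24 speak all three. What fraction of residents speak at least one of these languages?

Apply inclusion-exclusion:
P(at least one) = 5/12 + 1/2 + 5/12 − 3/16 − 3/16 − 7/48 + 1/24 = 41/48

41/48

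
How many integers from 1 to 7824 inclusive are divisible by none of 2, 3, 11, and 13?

⌊7824/2⌋ + ⌊7824/3⌋ + ⌊7824/11⌋ + ⌊7824/13⌋ − ⌊7824/6⌋ − ⌊7824/22⌋ − ⌊7824/26⌋ − ⌊7824/33⌋ − ⌊7824/39⌋ − ⌊7824/143⌋ + ⌊7824/66⌋ + ⌊7824/78⌋ + ⌊7824/286⌋ + ⌊7824/429⌋ − ⌊7824/858⌋ = 3912 + 2608 + 711 + 601 − 1304 − 355 − 300 − 237 − 200 − 54 + 118 + 100 + 27 + 18 − 9 = 5636
7824 − 5636 = 2188

2188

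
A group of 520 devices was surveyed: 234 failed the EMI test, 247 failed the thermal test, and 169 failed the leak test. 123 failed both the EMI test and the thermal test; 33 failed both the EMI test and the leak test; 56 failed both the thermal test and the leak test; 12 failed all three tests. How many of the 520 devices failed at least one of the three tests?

By inclusion-exclusion,
N(≥1) = 234 + 247 + 169 − 123 − 33 − 56 + 12 = 450

450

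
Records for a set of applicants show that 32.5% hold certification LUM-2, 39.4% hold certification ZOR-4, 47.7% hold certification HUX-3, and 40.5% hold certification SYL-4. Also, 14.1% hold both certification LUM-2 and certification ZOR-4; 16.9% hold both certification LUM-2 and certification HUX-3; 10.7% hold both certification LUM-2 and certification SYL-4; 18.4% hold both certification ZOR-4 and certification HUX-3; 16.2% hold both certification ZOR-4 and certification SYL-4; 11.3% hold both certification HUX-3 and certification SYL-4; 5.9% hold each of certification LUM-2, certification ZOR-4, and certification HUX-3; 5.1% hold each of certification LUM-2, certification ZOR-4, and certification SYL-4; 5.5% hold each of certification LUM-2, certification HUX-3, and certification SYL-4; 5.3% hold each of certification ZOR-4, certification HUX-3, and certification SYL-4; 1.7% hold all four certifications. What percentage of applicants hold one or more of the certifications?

92.6%

Using inclusion–exclusion:
P(union) = 32.5 + 39.4 + 47.7 + 40.5 − 14.1 − 16.9 − 10.7 − 18.4 − 16.2 − 11.3 + 5.9 + 5.1 + 5.5 + 5.3 − 1.7 = 92.6%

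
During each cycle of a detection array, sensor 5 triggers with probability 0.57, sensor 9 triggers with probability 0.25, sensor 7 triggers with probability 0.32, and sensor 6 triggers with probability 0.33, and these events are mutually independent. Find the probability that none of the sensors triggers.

P(none) = (1 − 0.57) × (1 − 0.25) × (1 − 0.32) × (1 − 0.33) = 0.43 × 0.75 × 0.68 × 0.67 = 0.146931

0.146931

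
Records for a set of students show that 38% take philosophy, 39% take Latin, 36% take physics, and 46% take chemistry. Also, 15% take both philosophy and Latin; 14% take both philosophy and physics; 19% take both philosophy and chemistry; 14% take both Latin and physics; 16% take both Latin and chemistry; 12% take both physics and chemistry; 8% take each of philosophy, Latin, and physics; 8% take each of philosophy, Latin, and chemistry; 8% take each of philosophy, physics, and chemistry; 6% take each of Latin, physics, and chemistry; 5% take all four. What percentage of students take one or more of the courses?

94%

P(≥1) = 38 + 39 + 36 + 46 − 15 − 14 − 19 − 14 − 16 − 12 + 8 + 8 + 8 + 6 − 5 = 94%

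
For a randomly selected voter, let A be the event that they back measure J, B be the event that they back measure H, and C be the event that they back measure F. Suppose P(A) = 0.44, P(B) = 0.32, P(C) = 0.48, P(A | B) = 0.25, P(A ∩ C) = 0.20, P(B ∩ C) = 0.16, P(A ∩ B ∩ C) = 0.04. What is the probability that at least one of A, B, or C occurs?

P(A ∩ B) = P(B)·P(A|B) = 0.32 × 0.25 = 0.08
P(A ∪ B ∪ C) = 0.44 + 0.32 + 0.48 − 0.08 − 0.20 − 0.16 + 0.04 = 0.84

0.84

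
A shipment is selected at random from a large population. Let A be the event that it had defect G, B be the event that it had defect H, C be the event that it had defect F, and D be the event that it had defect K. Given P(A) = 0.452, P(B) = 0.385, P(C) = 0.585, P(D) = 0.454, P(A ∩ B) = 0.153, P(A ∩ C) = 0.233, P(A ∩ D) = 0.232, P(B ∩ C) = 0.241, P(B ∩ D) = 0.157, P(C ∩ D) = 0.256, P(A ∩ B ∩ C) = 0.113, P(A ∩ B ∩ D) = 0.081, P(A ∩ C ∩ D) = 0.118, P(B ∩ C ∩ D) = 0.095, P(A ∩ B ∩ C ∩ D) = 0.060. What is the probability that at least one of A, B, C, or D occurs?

By inclusion-exclusion,
P(A ∪ B ∪ C ∪ D) = 0.452 + 0.385 + 0.585 + 0.454 − 0.153 − 0.233 − 0.232 − 0.241 − 0.157 − 0.256 + 0.113 + 0.081 + 0.118 + 0.095 − 0.060 = 0.951

0.951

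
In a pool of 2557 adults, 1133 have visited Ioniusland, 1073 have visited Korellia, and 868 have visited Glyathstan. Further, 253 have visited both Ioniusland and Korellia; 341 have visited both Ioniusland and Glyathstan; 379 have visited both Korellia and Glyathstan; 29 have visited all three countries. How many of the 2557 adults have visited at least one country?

2130

|at least one| = 1133 + 1073 + 868 − 253 − 341 − 379 + 29 = 2130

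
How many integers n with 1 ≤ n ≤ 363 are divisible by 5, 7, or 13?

132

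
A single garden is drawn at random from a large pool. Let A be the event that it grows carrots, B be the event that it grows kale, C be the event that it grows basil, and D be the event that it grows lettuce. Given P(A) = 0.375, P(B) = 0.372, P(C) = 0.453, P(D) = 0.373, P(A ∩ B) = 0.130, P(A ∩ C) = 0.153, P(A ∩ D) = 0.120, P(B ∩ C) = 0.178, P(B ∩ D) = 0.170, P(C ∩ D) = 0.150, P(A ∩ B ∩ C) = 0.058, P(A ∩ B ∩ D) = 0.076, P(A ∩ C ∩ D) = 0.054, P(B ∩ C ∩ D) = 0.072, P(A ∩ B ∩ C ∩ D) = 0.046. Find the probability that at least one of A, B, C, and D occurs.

P(A ∪ B ∪ C ∪ D) = 0.375 + 0.372 + 0.453 + 0.373 − 0.130 − 0.153 − 0.120 − 0.178 − 0.170 − 0.150 + 0.058 + 0.076 + 0.054 + 0.072 − 0.046 = 0.886

0.886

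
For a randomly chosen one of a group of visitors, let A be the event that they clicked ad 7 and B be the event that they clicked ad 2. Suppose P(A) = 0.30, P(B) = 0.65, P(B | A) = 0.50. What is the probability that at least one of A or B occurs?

P(A ∩ B) = P(A)·P(B|A) = 0.30 × 0.50 = 0.15
P(A ∪ B) = 0.30 + 0.65 − 0.15 = 0.80

0.80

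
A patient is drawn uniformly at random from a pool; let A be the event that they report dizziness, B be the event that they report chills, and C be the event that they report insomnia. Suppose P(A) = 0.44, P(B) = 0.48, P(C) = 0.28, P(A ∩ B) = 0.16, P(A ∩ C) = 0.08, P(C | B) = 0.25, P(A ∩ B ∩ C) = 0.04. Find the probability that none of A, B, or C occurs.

P(B ∩ C) = P(B)·P(C|B) = 0.48 × 0.25 = 0.12
By inclusion–exclusion:
P(A ∪ B ∪ C) = 0.44 + 0.48 + 0.28 − 0.16 − 0.08 − 0.12 + 0.04 = 0.88
P(none) = 1 − 0.88 = 0.12

0.12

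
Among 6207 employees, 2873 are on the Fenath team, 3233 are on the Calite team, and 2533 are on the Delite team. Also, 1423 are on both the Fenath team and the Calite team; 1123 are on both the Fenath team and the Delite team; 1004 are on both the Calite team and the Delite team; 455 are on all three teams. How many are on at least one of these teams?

5544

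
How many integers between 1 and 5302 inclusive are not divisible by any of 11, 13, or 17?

4188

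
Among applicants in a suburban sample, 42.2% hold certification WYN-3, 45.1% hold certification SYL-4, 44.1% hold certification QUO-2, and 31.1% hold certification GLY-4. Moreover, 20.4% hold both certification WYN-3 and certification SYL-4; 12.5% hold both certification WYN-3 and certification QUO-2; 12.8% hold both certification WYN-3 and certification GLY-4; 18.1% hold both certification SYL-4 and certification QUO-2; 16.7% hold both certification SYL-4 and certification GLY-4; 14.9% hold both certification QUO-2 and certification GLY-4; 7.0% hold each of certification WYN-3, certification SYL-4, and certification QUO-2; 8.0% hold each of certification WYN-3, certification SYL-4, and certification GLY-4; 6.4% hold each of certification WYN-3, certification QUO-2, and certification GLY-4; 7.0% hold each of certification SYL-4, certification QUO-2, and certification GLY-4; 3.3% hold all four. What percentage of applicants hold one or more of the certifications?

92.2%

Using inclusion–exclusion:
P(at least one) = 42.2 + 45.1 + 44.1 + 31.1 − 20.4 − 12.5 − 12.8 − 18.1 − 16.7 − 14.9 + 7.0 + 8.0 + 6.4 + 7.0 − 3.3 = 92.2%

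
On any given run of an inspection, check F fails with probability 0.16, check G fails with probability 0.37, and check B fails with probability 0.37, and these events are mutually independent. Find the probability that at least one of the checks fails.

P(none) = (1 − 0.16) × (1 − 0.37) × (1 − 0.37) = 0.84 × 0.63 × 0.63 = 0.333396
P(at least one) = 1 − 0.333396 = 0.666604

0.666604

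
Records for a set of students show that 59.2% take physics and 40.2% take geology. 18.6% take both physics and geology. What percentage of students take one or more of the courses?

Apply inclusion-exclusion:
P(union) = 59.2 + 40.2 − 18.6 = 80.8%

80.8%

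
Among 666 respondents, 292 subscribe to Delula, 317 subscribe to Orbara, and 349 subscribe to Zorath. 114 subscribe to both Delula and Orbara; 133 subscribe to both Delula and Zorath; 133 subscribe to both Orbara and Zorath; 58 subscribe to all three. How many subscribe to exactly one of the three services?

372

By inclusion–exclusion (exactly-one form):
|exactly one| = 292 + 317 + 349 − 2·114 − 2·133 − 2·133 + 3·58 = 372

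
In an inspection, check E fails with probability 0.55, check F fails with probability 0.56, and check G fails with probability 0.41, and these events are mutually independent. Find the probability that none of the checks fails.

0.11682

P(none) = (1 − 0.55) × (1 − 0.56) × (1 − 0.41) = 0.45 × 0.44 × 0.59 = 0.11682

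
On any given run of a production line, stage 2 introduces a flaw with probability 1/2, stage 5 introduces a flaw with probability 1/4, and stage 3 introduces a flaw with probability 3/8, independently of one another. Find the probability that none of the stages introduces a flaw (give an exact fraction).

Since the events are independent, P(none) is the product of the individual non-occurrence probabilities.
P(none) = (1 − 1/2) × (1 − 1/4) × (1 − 3/8) = 1/2 × 3/4 × 5/8 = 15/64

15/64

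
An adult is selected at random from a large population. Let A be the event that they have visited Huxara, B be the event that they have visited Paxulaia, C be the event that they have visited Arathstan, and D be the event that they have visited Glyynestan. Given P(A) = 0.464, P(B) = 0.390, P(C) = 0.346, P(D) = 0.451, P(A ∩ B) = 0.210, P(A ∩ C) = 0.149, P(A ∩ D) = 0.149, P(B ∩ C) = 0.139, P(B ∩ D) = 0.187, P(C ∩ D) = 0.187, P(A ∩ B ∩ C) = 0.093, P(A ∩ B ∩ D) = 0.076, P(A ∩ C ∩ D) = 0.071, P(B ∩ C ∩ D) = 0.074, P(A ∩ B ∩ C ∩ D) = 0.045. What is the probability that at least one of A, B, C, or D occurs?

By inclusion–exclusion:
P(A ∪ B ∪ C ∪ D) = 0.464 + 0.390 + 0.346 + 0.451 − 0.210 − 0.149 − 0.149 − 0.139 − 0.187 − 0.187 + 0.093 + 0.076 + 0.071 + 0.074 − 0.045 = 0.899

0.899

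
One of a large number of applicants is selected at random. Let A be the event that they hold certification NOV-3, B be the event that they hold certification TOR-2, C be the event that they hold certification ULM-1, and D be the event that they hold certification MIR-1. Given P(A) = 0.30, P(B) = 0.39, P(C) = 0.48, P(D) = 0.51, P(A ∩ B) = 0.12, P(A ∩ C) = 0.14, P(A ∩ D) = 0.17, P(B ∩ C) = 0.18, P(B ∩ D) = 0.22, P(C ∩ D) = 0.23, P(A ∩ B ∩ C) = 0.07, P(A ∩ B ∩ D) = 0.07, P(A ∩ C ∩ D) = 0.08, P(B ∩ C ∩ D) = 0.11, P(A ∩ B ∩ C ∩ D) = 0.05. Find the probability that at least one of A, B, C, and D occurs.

P(A ∪ B ∪ C ∪ D) = 0.30 + 0.39 + 0.48 + 0.51 − 0.12 − 0.14 − 0.17 − 0.18 − 0.22 − 0.23 + 0.07 + 0.07 + 0.08 + 0.11 − 0.05 = 0.90

0.90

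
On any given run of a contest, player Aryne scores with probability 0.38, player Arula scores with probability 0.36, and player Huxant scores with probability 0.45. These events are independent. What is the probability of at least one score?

Independence gives P(none) = ∏(1 − pᵢ).
P(none) = (1 − 0.38) × (1 − 0.36) × (1 − 0.45) = 0.62 × 0.64 × 0.55 = 0.21824
P(at least one) = 1 − 0.21824 = 0.78176

0.78176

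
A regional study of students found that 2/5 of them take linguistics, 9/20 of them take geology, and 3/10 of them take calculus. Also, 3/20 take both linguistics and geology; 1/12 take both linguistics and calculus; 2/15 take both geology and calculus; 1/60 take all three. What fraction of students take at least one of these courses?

4/5

P(≥1) = 2/5 + 9/20 + 3/10 − 3/20 − 1/12 − 2/15 + 1/60 = 4/5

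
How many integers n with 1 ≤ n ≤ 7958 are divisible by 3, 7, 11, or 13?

floor(7958/3) + floor(7958/7) + floor(7958/11) + floor(7958/13) − floor(7958/21) − floor(7958/33) − floor(7958/39) − floor(7958/77) − floor(7958/91) − floor(7958/143) + floor(7958/231) + floor(7958/273) + floor(7958/429) + floor(7958/1001) − floor(7958/3003) = 2652 + 1136 + 723 + 612 − 378 − 241 − 204 − 103 − 87 − 55 + 34 + 29 + 18 + 7 − 2 = 4141

4141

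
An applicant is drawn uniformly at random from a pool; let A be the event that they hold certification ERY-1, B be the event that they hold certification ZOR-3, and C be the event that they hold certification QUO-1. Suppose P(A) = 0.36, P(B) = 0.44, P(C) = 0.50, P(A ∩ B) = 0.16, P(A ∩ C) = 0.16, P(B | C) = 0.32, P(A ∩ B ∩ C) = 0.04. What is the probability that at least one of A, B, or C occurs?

P(B ∩ C) = P(C)·P(B|C) = 0.50 × 0.32 = 0.16
Inclusion–exclusion gives
P(A ∪ B ∪ C) = 0.36 + 0.44 + 0.50 − 0.16 − 0.16 − 0.16 + 0.04 = 0.86

0.86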